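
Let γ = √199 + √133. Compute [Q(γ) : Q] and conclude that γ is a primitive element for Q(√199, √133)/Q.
[Q(γ) : Q] = 4 (equivalently, Q(γ) = Q(√199, √133))

Obviously Q(γ) ⊆ Q(√199, √133), and [Q(√199, √133):Q] = 4 (since 199, 133 are distinct squarefree integers > 1 with 26467 not a perfect square). To show equality we compute the minimal polynomial of γ. From γ = √199 + √133: γ^2 = 199 + 2√(26467) + 133 = 332 + 2√(26467), so γ^2 - 332 = 2√(26467); squaring, (γ^2 - 332)^2 = 4·26467, i.e. γ^4 - 664γ^2 + 110224 - 105868 = 0, i.e. γ^4 - 664γ^2 + 4356 = 0. So γ is a root of x^4 - 664x^2 + 4356. This polynomial is irreducible over Q: it has no rational root (each ±√199 ± √133 is irrational), and any factorization into two quadratics over Q would force √(26467) ∈ Q (pairing opposite roots) or √199, √133 ∈ Q (other pairings), all impossible. Hence [Q(γ):Q] = 4 = [Q(√199, √133):Q], so Q(γ) = Q(√199, √133).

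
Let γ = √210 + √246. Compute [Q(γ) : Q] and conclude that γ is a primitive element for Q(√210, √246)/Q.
[Q(γ) : Q] = 4 (equivalently, Q(γ) = Q(√210, √246))

Obviously Q(γ) ⊆ Q(√210, √246), and [Q(√210, √246):Q] = 4 (since 210, 246 are distinct squarefree integers > 1 with 51660 not a perfect square). To show equality we compute the minimal polynomial of γ. From γ = √210 + √246: γ^2 = 210 + 2√(51660) + 246 = 456 + 2√(51660), so γ^2 - 456 = 2√(51660); squaring, (γ^2 - 456)^2 = 4·51660, i.e. γ^4 - 912γ^2 + 207936 - 206640 = 0, i.e. γ^4 - 912γ^2 + 1296 = 0. So γ is a root of x^4 - 912x^2 + 1296. This polynomial is irreducible over Q: it has no rational root (each ±√210 ± √246 is irrational), and any factorization into two quadratics over Q would force √(51660) ∈ Q (pairing opposite roots) or √210, √246 ∈ Q (other pairings), all impossible. Hence [Q(γ):Q] = 4 = [Q(√210, √246):Q], so Q(γ) = Q(√210, √246).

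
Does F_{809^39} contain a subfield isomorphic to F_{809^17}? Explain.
No: F_{809^17} is not a subfield of F_{809^39}

F_{p^m} embeds in F_{p^n} iff m | n. Here 17 ∤ 39 (since 39 = 2·17 + 5 with remainder 5 ≠ 0), so F_{809^17} is not a subfield of F_{809^39}. Equivalently: if it were, the tower law would give 17 = [F_{809^17}:F_809] dividing [F_{809^39}:F_809] = 39, contradiction.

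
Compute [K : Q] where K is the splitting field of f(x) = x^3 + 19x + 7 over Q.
[K : Q] = 6

By the rational root test, any rational root of the monic integer polynomial f(x) = x^3 + 19x + 7 must be an integer dividing the constant term 7, i.e. one of ±{1, 7}. Evaluating: f(1) = 27, f(-1) = -13, f(7) = 483, f(-7) = -469; none is 0, so f has no rational root and is therefore irreducible over Q (a cubic with no linear factor over a field is irreducible). For an irreducible cubic, the Galois group is A_3 or S_3 according as the discriminant disc(f) = -4a^3 - 27b^2 = -4·(19)^3 - 27·(7)^2 = -28759 is or is not a square in Q. Here disc(f) = -28759 is not a perfect square in Q, so the Galois group of f over Q is not contained in A_3 and must be all of S_3. The splitting field has degree |S_3| = 6 over Q, so [K : Q] = 6.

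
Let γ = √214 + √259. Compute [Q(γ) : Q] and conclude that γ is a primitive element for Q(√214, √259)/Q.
[Q(γ) : Q] = 4 (equivalently, Q(γ) = Q(√214, √259))

Obviously Q(γ) ⊆ Q(√214, √259), and [Q(√214, √259):Q] = 4 (since 214, 259 are distinct squarefree integers > 1 with 55426 not a perfect square). To show equality we compute the minimal polynomial of γ. From γ = √214 + √259: γ^2 = 214 + 2√(55426) + 259 = 473 + 2√(55426), so γ^2 - 473 = 2√(55426); squaring, (γ^2 - 473)^2 = 4·55426, i.e. γ^4 - 946γ^2 + 223729 - 221704 = 0, i.e. γ^4 - 946γ^2 + 2025 = 0. So γ is a root of x^4 - 946x^2 + 2025. This polynomial is irreducible over Q: it has no rational root (each ±√214 ± √259 is irrational), and any factorization into two quadratics over Q would force √(55426) ∈ Q (pairing opposite roots) or √214, √259 ∈ Q (other pairings), all impossible. Hence [Q(γ):Q] = 4 = [Q(√214, √259):Q], so Q(γ) = Q(√214, √259).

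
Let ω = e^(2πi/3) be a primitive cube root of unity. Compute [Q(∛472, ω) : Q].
[Q(∛472, ω) : Q] = 6

[Q(∛472):Q] = 3 (min poly x^3 - 472, irreducible since 472 is not a perfect cube). [Q(ω):Q] = 2 (min poly x^2 + x + 1). Since Q(∛472) ⊂ R and ω ∉ R, we have ω ∉ Q(∛472), so x^2 + x + 1 remains irreducible over Q(∛472) and [Q(∛472, ω) : Q(∛472)] = 2. By the tower law, [Q(∛472, ω) : Q] = 3 · 2 = 6. (In fact Q(∛472, ω) is the splitting field of x^3 - 472 over Q.)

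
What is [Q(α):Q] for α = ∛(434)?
[Q(α):Q] = 3

The minimal polynomial of α is x^3 - 434, irreducible over Q since 434 is not a perfect cube (so x^3 - 434 has no rational root). Hence [Q(α):Q] = deg(m_α) = 3.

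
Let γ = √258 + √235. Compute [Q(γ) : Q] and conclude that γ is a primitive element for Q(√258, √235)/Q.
[Q(γ) : Q] = 4 (equivalently, Q(γ) = Q(√258, √235))

Obviously Q(γ) ⊆ Q(√258, √235), and [Q(√258, √235):Q] = 4 (since 258, 235 are distinct squarefree integers > 1 with 60630 not a perfect square). To show equality we compute the minimal polynomial of γ. From γ = √258 + √235: γ^2 = 258 + 2√(60630) + 235 = 493 + 2√(60630), so γ^2 - 493 = 2√(60630); squaring, (γ^2 - 493)^2 = 4·60630, i.e. γ^4 - 986γ^2 + 243049 - 242520 = 0, i.e. γ^4 - 986γ^2 + 529 = 0. So γ is a root of x^4 - 986x^2 + 529. This polynomial is irreducible over Q: it has no rational root (each ±√258 ± √235 is irrational), and any factorization into two quadratics over Q would force √(60630) ∈ Q (pairing opposite roots) or √258, √235 ∈ Q (other pairings), all impossible. Hence [Q(γ):Q] = 4 = [Q(√258, √235):Q], so Q(γ) = Q(√258, √235).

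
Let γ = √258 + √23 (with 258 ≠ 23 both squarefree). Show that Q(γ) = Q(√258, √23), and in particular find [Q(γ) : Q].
[Q(γ) : Q] = 4 (equivalently, Q(γ) = Q(√258, √23))

Obviously Q(γ) ⊆ Q(√258, √23), and [Q(√258, √23):Q] = 4 (since 258, 23 are distinct squarefree integers > 1 with 5934 not a perfect square). To show equality we compute the minimal polynomial of γ. From γ = √258 + √23: γ^2 = 258 + 2√(5934) + 23 = 281 + 2√(5934), so γ^2 - 281 = 2√(5934); squaring, (γ^2 - 281)^2 = 4·5934, i.e. γ^4 - 562γ^2 + 78961 - 23736 = 0, i.e. γ^4 - 562γ^2 + 55225 = 0. So γ is a root of x^4 - 562x^2 + 55225. This polynomial is irreducible over Q: it has no rational root (each ±√258 ± √23 is irrational), and any factorization into two quadratics over Q would force √(5934) ∈ Q (pairing opposite roots) or √258, √23 ∈ Q (other pairings), all impossible. Hence [Q(γ):Q] = 4 = [Q(√258, √23):Q], so Q(γ) = Q(√258, √23).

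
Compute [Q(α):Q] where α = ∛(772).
[Q(α):Q] = 3

The minimal polynomial of α is x^3 - 772, irreducible over Q since 772 is not a perfect cube (so x^3 - 772 has no rational root). Hence [Q(α):Q] = deg(m_α) = 3.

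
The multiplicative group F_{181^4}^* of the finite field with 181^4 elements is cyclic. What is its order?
|F_{181^4}^*| = 1073283120

F_{181^4} has 181^4 = 1073283121 elements; its multiplicative group consists of all nonzero elements, so |F_{181^4}^*| = 1073283121 - 1 = 1073283120. (It is cyclic since any finite subgroup of the multiplicative group of a field is cyclic.)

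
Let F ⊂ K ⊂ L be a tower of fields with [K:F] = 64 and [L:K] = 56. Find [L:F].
[L:F] = 3584

The tower law says that for any tower of field extensions F ⊂ K ⊂ L with finite degrees, [L:F] = [L:K] · [K:F]. Here this gives [L:F] = 56 · 64 = 3584.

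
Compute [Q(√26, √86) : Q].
[Q(√26, √86) : Q] = 4

[Q(√26):Q] = 2 (min poly x^2 - 26, irreducible since 26 is squarefree > 1). For the top step, suppose √86 ∈ Q(√26), say √86 = c + d√26 with c, d ∈ Q. Squaring: 86 = c^2 + 26d^2 + 2cd√26. Since √26 ∉ Q this forces 2cd = 0. If d = 0 then √86 = c ∈ Q, contradicting 86 squarefree > 1. If c = 0 then 86 = 26d^2, so 26·86 = (26d)^2 is a perfect square in Q — but 26·86 = 2236 is not a perfect square (since 26 and 86 are distinct squarefree integers). Contradiction. Hence √86 ∉ Q(√26), so x^2 - 86 stays irreducible over Q(√26) and [Q(√26, √86) : Q(√26)] = 2. By the tower law, [Q(√26, √86) : Q] = 2 · 2 = 4.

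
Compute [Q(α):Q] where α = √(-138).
[Q(α):Q] = 2

[Q(α):Q] equals the degree of the minimal polynomial of α. Here α^2 = -138 and x^2 + 138 is irreducible (d = -138 is squarefree, ≠ 1, hence not a square), so deg(m_α) = 2. Thus [Q(α):Q] = 2.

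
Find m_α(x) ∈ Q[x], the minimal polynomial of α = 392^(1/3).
m_α(x) = x^3 - 392

α satisfies α^3 = 392, so x^3 - 392 annihilates α. By the rational root test, a rational root p/q (in lowest terms) of x^3 - 392 would satisfy p^3 = 392 q^3, forcing q = 1 and p^3 = 392; but 392 is not a perfect cube, contradiction. A monic cubic over Q with no rational root is irreducible (any nontrivial factorization would include a linear factor). Hence x^3 - 392 is the minimal polynomial of α, and in particular [Q(α):Q] = 3.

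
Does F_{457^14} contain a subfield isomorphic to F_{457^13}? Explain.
No: F_{457^13} is not a subfield of F_{457^14}

F_{p^m} embeds in F_{p^n} iff m | n. Here 13 ∤ 14 (since 14 = 1·13 + 1 with remainder 1 ≠ 0), so F_{457^13} is not a subfield of F_{457^14}. Equivalently: if it were, the tower law would give 13 = [F_{457^13}:F_457] dividing [F_{457^14}:F_457] = 14, contradiction.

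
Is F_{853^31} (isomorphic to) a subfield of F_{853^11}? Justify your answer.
No: F_{853^31} is not a subfield of F_{853^11}

F_{p^m} embeds in F_{p^n} iff m | n. Here 31 ∤ 11 (since 11 = 0·31 + 11 with remainder 11 ≠ 0), so F_{853^31} is not a subfield of F_{853^11}. Equivalently: if it were, the tower law would give 31 = [F_{853^31}:F_853] dividing [F_{853^11}:F_853] = 11, contradiction.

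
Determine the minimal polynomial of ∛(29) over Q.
m_α(x) = x^3 - 29

α satisfies α^3 = 29, so x^3 - 29 annihilates α. By the rational root test, a rational root p/q (in lowest terms) of x^3 - 29 would satisfy p^3 = 29 q^3, forcing q = 1 and p^3 = 29; but 29 is not a perfect cube, contradiction. A monic cubic over Q with no rational root is irreducible (any nontrivial factorization would include a linear factor). Hence x^3 - 29 is the minimal polynomial of α, and in particular [Q(α):Q] = 3.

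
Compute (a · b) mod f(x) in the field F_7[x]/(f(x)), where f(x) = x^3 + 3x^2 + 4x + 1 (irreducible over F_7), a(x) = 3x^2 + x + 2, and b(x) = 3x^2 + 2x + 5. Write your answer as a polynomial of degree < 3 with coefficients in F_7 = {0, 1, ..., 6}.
a · b ≡ 6x^2 + 2x (mod f(x))

Multiply in F_7[x]: a(x)·b(x) = (3x^2 + x + 2)·(3x^2 + 2x + 5) = 2x^4 + 2x^3 + 2x^2 + 2x + 3. This has degree ≥ 3, so divide by f(x) over F_7: 2x^4 + 2x^3 + 2x^2 + 2x + 3 = (2x + 3)·(x^3 + 3x^2 + 4x + 1) + (6x^2 + 2x). Hence a·b ≡ 6x^2 + 2x (mod f). (F_7[x]/(f) is a field with 7^3 = 343 elements since f is irreducible of degree 3.)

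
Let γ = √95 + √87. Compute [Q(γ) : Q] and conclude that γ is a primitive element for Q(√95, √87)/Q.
[Q(γ) : Q] = 4 (equivalently, Q(γ) = Q(√95, √87))

Obviously Q(γ) ⊆ Q(√95, √87), and [Q(√95, √87):Q] = 4 (since 95, 87 are distinct squarefree integers > 1 with 8265 not a perfect square). To show equality we compute the minimal polynomial of γ. From γ = √95 + √87: γ^2 = 95 + 2√(8265) + 87 = 182 + 2√(8265), so γ^2 - 182 = 2√(8265); squaring, (γ^2 - 182)^2 = 4·8265, i.e. γ^4 - 364γ^2 + 33124 - 33060 = 0, i.e. γ^4 - 364γ^2 + 64 = 0. So γ is a root of x^4 - 364x^2 + 64. This polynomial is irreducible over Q: it has no rational root (each ±√95 ± √87 is irrational), and any factorization into two quadratics over Q would force √(8265) ∈ Q (pairing opposite roots) or √95, √87 ∈ Q (other pairings), all impossible. Hence [Q(γ):Q] = 4 = [Q(√95, √87):Q], so Q(γ) = Q(√95, √87).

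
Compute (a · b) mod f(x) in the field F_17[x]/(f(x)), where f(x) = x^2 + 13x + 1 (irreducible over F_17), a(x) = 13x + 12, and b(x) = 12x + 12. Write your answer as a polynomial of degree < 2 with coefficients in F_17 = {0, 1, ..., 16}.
a · b ≡ 6x + 5 (mod f(x))

Multiply in F_17[x]: a(x)·b(x) = (13x + 12)·(12x + 12) = 3x^2 + 11x + 8. This has degree ≥ 2, so divide by f(x) over F_17: 3x^2 + 11x + 8 = (3)·(x^2 + 13x + 1) + (6x + 5). Hence a·b ≡ 6x + 5 (mod f). (F_17[x]/(f) is a field with 17^2 = 289 elements since f is irreducible of degree 2.)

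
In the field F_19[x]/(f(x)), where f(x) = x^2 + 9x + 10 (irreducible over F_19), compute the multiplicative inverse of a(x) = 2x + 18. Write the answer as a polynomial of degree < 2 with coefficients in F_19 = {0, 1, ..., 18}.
a(x)^(-1) ≡ 18x (mod f(x))

Since f is irreducible over F_19, F_19[x]/(f) is a field and a(x) ≠ 0 has an inverse. Apply the extended Euclidean algorithm to f(x) and a(x) in F_19[x]: f(x) = (10x)·a(x) + (10). The last nonzero remainder is the constant 10 = gcd(f, a) in F_19. Back-substituting through the division chain expresses 10 = s(x)·a(x) + t(x)·f(x) with s(x) ≡ 9x (mod f), so (9x)·a(x) ≡ 10 (mod f). Multiplying by 10^(-1) ≡ 2 in F_19 gives a(x)^(-1) ≡ 2·(9x) ≡ 18x (mod f). Check: (2x + 18)·(18x) = 17x^2 + x ≡ 1 (mod x^2 + 9x + 10).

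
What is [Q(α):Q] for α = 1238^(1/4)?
[Q(α):Q] = 4

α is a root of x^4 - 1238. By Eisenstein's criterion at the prime p = 2 (which divides the constant term 1238 but p^2 = 4 does not, since 1238 is squarefree), x^4 - 1238 is irreducible over Q. Hence [Q(α):Q] = 4.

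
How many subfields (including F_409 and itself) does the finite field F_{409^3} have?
F_{409^3} has 2 subfields

The subfields of F_{p^n} are exactly the fields F_{p^d} for d | n (each is the fixed field of the unique index-d subgroup of Gal(F_{p^n}/F_p) ≅ Z/nZ). The divisors of n = 3 are {1, 3}, giving 2 subfields: F_{409^1}, F_{409^3}.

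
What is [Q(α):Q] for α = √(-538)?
[Q(α):Q] = 2

[Q(α):Q] equals the degree of the minimal polynomial of α. Here α^2 = -538 and x^2 + 538 is irreducible (d = -538 is squarefree, ≠ 1, hence not a square), so deg(m_α) = 2. Thus [Q(α):Q] = 2.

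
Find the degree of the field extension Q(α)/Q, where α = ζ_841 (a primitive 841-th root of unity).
[Q(α):Q] = 812

The minimal polynomial of ζ_841 over Q is the 841-th cyclotomic polynomial Φ_841(x), which is irreducible over Q and has degree φ(841) = 812. Hence [Q(α):Q] = φ(841) = 812.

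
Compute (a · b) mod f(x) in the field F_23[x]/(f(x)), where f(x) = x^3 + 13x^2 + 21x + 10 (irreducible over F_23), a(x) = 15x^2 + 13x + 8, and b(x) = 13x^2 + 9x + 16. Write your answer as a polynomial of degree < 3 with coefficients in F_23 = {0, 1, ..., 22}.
a · b ≡ 9x + 13 (mod f(x))

Multiply in F_23[x]: a(x)·b(x) = (15x^2 + 13x + 8)·(13x^2 + 9x + 16) = 11x^4 + 5x^3 + x^2 + 4x + 13. This has degree ≥ 3, so divide by f(x) over F_23: 11x^4 + 5x^3 + x^2 + 4x + 13 = (11x)·(x^3 + 13x^2 + 21x + 10) + (9x + 13). Hence a·b ≡ 9x + 13 (mod f). (F_23[x]/(f) is a field with 23^3 = 12167 elements since f is irreducible of degree 3.)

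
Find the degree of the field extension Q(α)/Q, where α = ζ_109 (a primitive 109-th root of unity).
[Q(α):Q] = 108

The minimal polynomial of ζ_109 over Q is the 109-th cyclotomic polynomial Φ_109(x), which is irreducible over Q and has degree φ(109) = 108. Hence [Q(α):Q] = φ(109) = 108.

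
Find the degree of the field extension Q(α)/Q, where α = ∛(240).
[Q(α):Q] = 3

The minimal polynomial of α is x^3 - 240, irreducible over Q since 240 is not a perfect cube (so x^3 - 240 has no rational root). Hence [Q(α):Q] = deg(m_α) = 3.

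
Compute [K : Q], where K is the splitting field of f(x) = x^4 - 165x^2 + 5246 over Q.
[K : Q] = 4

Solving the quadratic in x^2: x^2 = (165 ± √(165^2 - 4·5246))/2 = (165 ± √6241)/2 = (165 ± 79)/2, giving x^2 = 43 or x^2 = 122. So f(x) = (x^2 - 43)(x^2 - 122) and the roots of f are ±√43, ±√122. Hence the splitting field is K = Q(√43, √122). Since 43 and 122 are distinct squarefree integers > 1, their product 5246 is not a perfect square, so √122 ∉ Q(√43). By the tower law [K:Q] = [Q(√43,√122):Q(√43)] · [Q(√43):Q] = 2 · 2 = 4.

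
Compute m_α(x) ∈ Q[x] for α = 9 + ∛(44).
m_α(x) = x^3 - 27x^2 + 243x - 773

Set β = α - 9 = ∛(44), so β^3 = 44. Then (α - 9)^3 - 44 = 0, i.e. α is a root of g(x) = (x - 9)^3 - 44 = x^3 - 27x^2 + 243x - 773. Since g(x) = h(x - 9) where h(x) = x^3 - 44, and h is irreducible over Q (because 44 is not a perfect cube, so h has no rational root, and a monic cubic with no rational root is irreducible), g is also irreducible (irreducibility is preserved under the substitution x → x - 9). Hence m_α(x) = x^3 - 27x^2 + 243x - 773.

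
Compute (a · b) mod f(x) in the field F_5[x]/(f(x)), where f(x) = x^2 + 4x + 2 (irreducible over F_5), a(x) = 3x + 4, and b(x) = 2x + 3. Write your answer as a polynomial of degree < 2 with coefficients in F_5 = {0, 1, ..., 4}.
a · b ≡ 3x (mod f(x))

Multiply in F_5[x]: a(x)·b(x) = (3x + 4)·(2x + 3) = x^2 + 2x + 2. This has degree ≥ 2, so divide by f(x) over F_5: x^2 + 2x + 2 = (1)·(x^2 + 4x + 2) + (3x). Hence a·b ≡ 3x (mod f). (F_5[x]/(f) is a field with 5^2 = 25 elements since f is irreducible of degree 2.)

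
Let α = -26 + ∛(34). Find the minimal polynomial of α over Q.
m_α(x) = x^3 + 78x^2 + 2028x + 17542

Set β = α + 26 = ∛(34), so β^3 = 34. Then (α + 26)^3 - 34 = 0, i.e. α is a root of g(x) = (x + 26)^3 - 34 = x^3 + 78x^2 + 2028x + 17542. Since g(x) = h(x + 26) where h(x) = x^3 - 34, and h is irreducible over Q (because 34 is not a perfect cube, so h has no rational root, and a monic cubic with no rational root is irreducible), g is also irreducible (irreducibility is preserved under the substitution x → x + 26). Hence m_α(x) = x^3 + 78x^2 + 2028x + 17542.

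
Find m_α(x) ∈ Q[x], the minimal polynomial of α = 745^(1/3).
m_α(x) = x^3 - 745

α satisfies α^3 = 745, so x^3 - 745 annihilates α. By the rational root test, a rational root p/q (in lowest terms) of x^3 - 745 would satisfy p^3 = 745 q^3, forcing q = 1 and p^3 = 745; but 745 is not a perfect cube, contradiction. A monic cubic over Q with no rational root is irreducible (any nontrivial factorization would include a linear factor). Hence x^3 - 745 is the minimal polynomial of α, and in particular [Q(α):Q] = 3.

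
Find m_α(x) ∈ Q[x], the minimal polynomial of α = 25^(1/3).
m_α(x) = x^3 - 25

α satisfies α^3 = 25, so x^3 - 25 annihilates α. By the rational root test, a rational root p/q (in lowest terms) of x^3 - 25 would satisfy p^3 = 25 q^3, forcing q = 1 and p^3 = 25; but 25 is not a perfect cube, contradiction. A monic cubic over Q with no rational root is irreducible (any nontrivial factorization would include a linear factor). Hence x^3 - 25 is the minimal polynomial of α, and in particular [Q(α):Q] = 3.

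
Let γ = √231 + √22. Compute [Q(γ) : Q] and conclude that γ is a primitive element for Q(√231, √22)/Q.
[Q(γ) : Q] = 4 (equivalently, Q(γ) = Q(√231, √22))

Obviously Q(γ) ⊆ Q(√231, √22), and [Q(√231, √22):Q] = 4 (since 231, 22 are distinct squarefree integers > 1 with 5082 not a perfect square). To show equality we compute the minimal polynomial of γ. From γ = √231 + √22: γ^2 = 231 + 2√(5082) + 22 = 253 + 2√(5082), so γ^2 - 253 = 2√(5082); squaring, (γ^2 - 253)^2 = 4·5082, i.e. γ^4 - 506γ^2 + 64009 - 20328 = 0, i.e. γ^4 - 506γ^2 + 43681 = 0. So γ is a root of x^4 - 506x^2 + 43681. This polynomial is irreducible over Q: it has no rational root (each ±√231 ± √22 is irrational), and any factorization into two quadratics over Q would force √(5082) ∈ Q (pairing opposite roots) or √231, √22 ∈ Q (other pairings), all impossible. Hence [Q(γ):Q] = 4 = [Q(√231, √22):Q], so Q(γ) = Q(√231, √22).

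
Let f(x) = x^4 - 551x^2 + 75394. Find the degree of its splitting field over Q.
[K : Q] = 4

Solving the quadratic in x^2: x^2 = (551 ± √(551^2 - 4·75394))/2 = (551 ± √2025)/2 = (551 ± 45)/2, giving x^2 = 253 or x^2 = 298. So f(x) = (x^2 - 253)(x^2 - 298) and the roots of f are ±√253, ±√298. Hence the splitting field is K = Q(√253, √298). Since 253 and 298 are distinct squarefree integers > 1, their product 75394 is not a perfect square, so √298 ∉ Q(√253). By the tower law [K:Q] = [Q(√253,√298):Q(√253)] · [Q(√253):Q] = 2 · 2 = 4.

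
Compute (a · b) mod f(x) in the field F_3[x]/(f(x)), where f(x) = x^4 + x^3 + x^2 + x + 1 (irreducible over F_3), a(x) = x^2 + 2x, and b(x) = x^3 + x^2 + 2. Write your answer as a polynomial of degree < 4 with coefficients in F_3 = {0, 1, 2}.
a · b ≡ 2x^3 + 2x^2 + x + 1 (mod f(x))

Multiply in F_3[x]: a(x)·b(x) = (x^2 + 2x)·(x^3 + x^2 + 2) = x^5 + 2x^3 + 2x^2 + x. This has degree ≥ 4, so divide by f(x) over F_3: x^5 + 2x^3 + 2x^2 + x = (x + 2)·(x^4 + x^3 + x^2 + x + 1) + (2x^3 + 2x^2 + x + 1). Hence a·b ≡ 2x^3 + 2x^2 + x + 1 (mod f). (F_3[x]/(f) is a field with 3^4 = 81 elements since f is irreducible of degree 4.)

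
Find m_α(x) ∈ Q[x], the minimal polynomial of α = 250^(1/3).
m_α(x) = x^3 - 250

α satisfies α^3 = 250, so x^3 - 250 annihilates α. By the rational root test, a rational root p/q (in lowest terms) of x^3 - 250 would satisfy p^3 = 250 q^3, forcing q = 1 and p^3 = 250; but 250 is not a perfect cube, contradiction. A monic cubic over Q with no rational root is irreducible (any nontrivial factorization would include a linear factor). Hence x^3 - 250 is the minimal polynomial of α, and in particular [Q(α):Q] = 3.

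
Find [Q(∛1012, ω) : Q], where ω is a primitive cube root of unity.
[Q(∛1012, ω) : Q] = 6

[Q(∛1012):Q] = 3 (min poly x^3 - 1012, irreducible since 1012 is not a perfect cube). [Q(ω):Q] = 2 (min poly x^2 + x + 1). Since Q(∛1012) ⊂ R and ω ∉ R, we have ω ∉ Q(∛1012), so x^2 + x + 1 remains irreducible over Q(∛1012) and [Q(∛1012, ω) : Q(∛1012)] = 2. By the tower law, [Q(∛1012, ω) : Q] = 3 · 2 = 6. (In fact Q(∛1012, ω) is the splitting field of x^3 - 1012 over Q.)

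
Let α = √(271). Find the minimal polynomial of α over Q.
m_α(x) = x^2 - 271

α satisfies α^2 - 271 = 0, so x^2 - 271 annihilates α. Since d = 271 is squarefree and ≠ 1, it is not a perfect square in Q, so x^2 - 271 has no rational root and is therefore irreducible over Q (a degree-2 polynomial over a field is irreducible iff it has no root). Hence m_α(x) = x^2 - 271.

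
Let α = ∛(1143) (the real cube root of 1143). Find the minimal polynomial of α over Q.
m_α(x) = x^3 - 1143

α satisfies α^3 = 1143, so x^3 - 1143 annihilates α. By the rational root test, a rational root p/q (in lowest terms) of x^3 - 1143 would satisfy p^3 = 1143 q^3, forcing q = 1 and p^3 = 1143; but 1143 is not a perfect cube, contradiction. A monic cubic over Q with no rational root is irreducible (any nontrivial factorization would include a linear factor). Hence x^3 - 1143 is the minimal polynomial of α, and in particular [Q(α):Q] = 3.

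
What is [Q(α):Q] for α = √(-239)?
[Q(α):Q] = 2

[Q(α):Q] equals the degree of the minimal polynomial of α. Here α^2 = -239 and x^2 + 239 is irreducible (d = -239 is squarefree, ≠ 1, hence not a square), so deg(m_α) = 2. Thus [Q(α):Q] = 2.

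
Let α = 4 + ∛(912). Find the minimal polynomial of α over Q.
m_α(x) = x^3 - 12x^2 + 48x - 976

Set β = α - 4 = ∛(912), so β^3 = 912. Then (α - 4)^3 - 912 = 0, i.e. α is a root of g(x) = (x - 4)^3 - 912 = x^3 - 12x^2 + 48x - 976. Since g(x) = h(x - 4) where h(x) = x^3 - 912, and h is irreducible over Q (because 912 is not a perfect cube, so h has no rational root, and a monic cubic with no rational root is irreducible), g is also irreducible (irreducibility is preserved under the substitution x → x - 4). Hence m_α(x) = x^3 - 12x^2 + 48x - 976.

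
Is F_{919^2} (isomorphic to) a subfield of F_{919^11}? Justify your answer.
No: F_{919^2} is not a subfield of F_{919^11}

F_{p^m} embeds in F_{p^n} iff m | n. Here 2 ∤ 11 (since 11 = 5·2 + 1 with remainder 1 ≠ 0), so F_{919^2} is not a subfield of F_{919^11}. Equivalently: if it were, the tower law would give 2 = [F_{919^2}:F_919] dividing [F_{919^11}:F_919] = 11, contradiction.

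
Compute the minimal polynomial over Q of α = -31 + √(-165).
m_α(x) = x^2 + 62x + 1126

From α + 31 = √(-165), squaring gives (α + 31)^2 = -165, i.e. α^2 + 62α + 961 = -165, so α^2 + 62α + 1126 = 0. The discriminant of x^2 + 62x + 1126 is (62)^2 - 4·(1126) = 3844 - 4504 = -660, and 4·(-165) is not a perfect square in Q since -165 is squarefree and ≠ 1. Hence x^2 + 62x + 1126 is irreducible over Q and is the minimal polynomial of α.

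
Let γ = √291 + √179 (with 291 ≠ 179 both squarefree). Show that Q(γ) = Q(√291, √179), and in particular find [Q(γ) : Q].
[Q(γ) : Q] = 4 (equivalently, Q(γ) = Q(√291, √179))

Obviously Q(γ) ⊆ Q(√291, √179), and [Q(√291, √179):Q] = 4 (since 291, 179 are distinct squarefree integers > 1 with 52089 not a perfect square). To show equality we compute the minimal polynomial of γ. From γ = √291 + √179: γ^2 = 291 + 2√(52089) + 179 = 470 + 2√(52089), so γ^2 - 470 = 2√(52089); squaring, (γ^2 - 470)^2 = 4·52089, i.e. γ^4 - 940γ^2 + 220900 - 208356 = 0, i.e. γ^4 - 940γ^2 + 12544 = 0. So γ is a root of x^4 - 940x^2 + 12544. This polynomial is irreducible over Q: it has no rational root (each ±√291 ± √179 is irrational), and any factorization into two quadratics over Q would force √(52089) ∈ Q (pairing opposite roots) or √291, √179 ∈ Q (other pairings), all impossible. Hence [Q(γ):Q] = 4 = [Q(√291, √179):Q], so Q(γ) = Q(√291, √179).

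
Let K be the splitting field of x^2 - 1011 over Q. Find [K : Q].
[K : Q] = 2

f(x) = x^2 - 1011 factors as (x - √1011)(x + √1011). The splitting field is K = Q(√1011). Since 1011 is squarefree and > 1, it is not a perfect square, so x^2 - 1011 is irreducible over Q and [Q(√1011) : Q] = 2. Hence [K : Q] = 2.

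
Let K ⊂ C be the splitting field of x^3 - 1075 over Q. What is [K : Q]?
[K : Q] = 6

The roots of x^3 - 1075 are ∛1075, ω∛1075, ω^2∛1075 where ω = e^(2πi/3) is a primitive cube root of unity, so K = Q(∛1075, ω). Now [Q(∛1075):Q] = 3 (since 1075 is not a perfect cube, x^3 - 1075 is irreducible) and [Q(ω):Q] = 2. Both 2 and 3 divide [K:Q], and [K:Q] ≤ 3·2 = 6, so [K:Q] = 6. (Equivalently: Q(∛1075) ⊂ R but ω ∉ R, so [K : Q(∛1075)] = 2.)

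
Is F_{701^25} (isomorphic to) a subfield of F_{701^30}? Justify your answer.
No: F_{701^25} is not a subfield of F_{701^30}

F_{p^m} embeds in F_{p^n} iff m | n. Here 25 ∤ 30 (since 30 = 1·25 + 5 with remainder 5 ≠ 0), so F_{701^25} is not a subfield of F_{701^30}. Equivalently: if it were, the tower law would give 25 = [F_{701^25}:F_701] dividing [F_{701^30}:F_701] = 30, contradiction.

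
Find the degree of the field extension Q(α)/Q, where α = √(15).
[Q(α):Q] = 2

[Q(α):Q] equals the degree of the minimal polynomial of α. Here α^2 = 15 and x^2 - 15 is irreducible (d = 15 is squarefree, ≠ 1, hence not a square), so deg(m_α) = 2. Thus [Q(α):Q] = 2.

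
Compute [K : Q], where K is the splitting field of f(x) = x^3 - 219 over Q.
[K : Q] = 6

The roots of x^3 - 219 are ∛219, ω∛219, ω^2∛219 where ω = e^(2πi/3) is a primitive cube root of unity, so K = Q(∛219, ω). Now [Q(∛219):Q] = 3 (since 219 is not a perfect cube, x^3 - 219 is irreducible) and [Q(ω):Q] = 2. Both 2 and 3 divide [K:Q], and [K:Q] ≤ 3·2 = 6, so [K:Q] = 6. (Equivalently: Q(∛219) ⊂ R but ω ∉ R, so [K : Q(∛219)] = 2.)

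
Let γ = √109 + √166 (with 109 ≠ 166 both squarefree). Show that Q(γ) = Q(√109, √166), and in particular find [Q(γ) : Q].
[Q(γ) : Q] = 4 (equivalently, Q(γ) = Q(√109, √166))

Obviously Q(γ) ⊆ Q(√109, √166), and [Q(√109, √166):Q] = 4 (since 109, 166 are distinct squarefree integers > 1 with 18094 not a perfect square). To show equality we compute the minimal polynomial of γ. From γ = √109 + √166: γ^2 = 109 + 2√(18094) + 166 = 275 + 2√(18094), so γ^2 - 275 = 2√(18094); squaring, (γ^2 - 275)^2 = 4·18094, i.e. γ^4 - 550γ^2 + 75625 - 72376 = 0, i.e. γ^4 - 550γ^2 + 3249 = 0. So γ is a root of x^4 - 550x^2 + 3249. This polynomial is irreducible over Q: it has no rational root (each ±√109 ± √166 is irrational), and any factorization into two quadratics over Q would force √(18094) ∈ Q (pairing opposite roots) or √109, √166 ∈ Q (other pairings), all impossible. Hence [Q(γ):Q] = 4 = [Q(√109, √166):Q], so Q(γ) = Q(√109, √166).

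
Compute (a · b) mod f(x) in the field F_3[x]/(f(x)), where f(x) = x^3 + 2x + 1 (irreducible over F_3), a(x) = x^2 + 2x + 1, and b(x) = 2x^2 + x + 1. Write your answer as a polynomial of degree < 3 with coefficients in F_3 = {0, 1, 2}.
a · b ≡ x^2 + 2 (mod f(x))

Multiply in F_3[x]: a(x)·b(x) = (x^2 + 2x + 1)·(2x^2 + x + 1) = 2x^4 + 2x^3 + 2x^2 + 1. This has degree ≥ 3, so divide by f(x) over F_3: 2x^4 + 2x^3 + 2x^2 + 1 = (2x + 2)·(x^3 + 2x + 1) + (x^2 + 2). Hence a·b ≡ x^2 + 2 (mod f). (F_3[x]/(f) is a field with 3^3 = 27 elements since f is irreducible of degree 3.)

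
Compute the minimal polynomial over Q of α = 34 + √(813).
m_α(x) = x^2 - 68x + 343

From α - 34 = √(813), squaring gives (α - 34)^2 = 813, i.e. α^2 - 68α + 1156 = 813, so α^2 - 68α + 343 = 0. The discriminant of x^2 - 68x + 343 is (-68)^2 - 4·(343) = 4624 - 1372 = 3252, and 4·(813) is not a perfect square in Q since 813 is squarefree and ≠ 1. Hence x^2 - 68x + 343 is irreducible over Q and is the minimal polynomial of α.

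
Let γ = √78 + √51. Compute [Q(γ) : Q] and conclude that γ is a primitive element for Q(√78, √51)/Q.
[Q(γ) : Q] = 4 (equivalently, Q(γ) = Q(√78, √51))

Obviously Q(γ) ⊆ Q(√78, √51), and [Q(√78, √51):Q] = 4 (since 78, 51 are distinct squarefree integers > 1 with 3978 not a perfect square). To show equality we compute the minimal polynomial of γ. From γ = √78 + √51: γ^2 = 78 + 2√(3978) + 51 = 129 + 2√(3978), so γ^2 - 129 = 2√(3978); squaring, (γ^2 - 129)^2 = 4·3978, i.e. γ^4 - 258γ^2 + 16641 - 15912 = 0, i.e. γ^4 - 258γ^2 + 729 = 0. So γ is a root of x^4 - 258x^2 + 729. This polynomial is irreducible over Q: it has no rational root (each ±√78 ± √51 is irrational), and any factorization into two quadratics over Q would force √(3978) ∈ Q (pairing opposite roots) or √78, √51 ∈ Q (other pairings), all impossible. Hence [Q(γ):Q] = 4 = [Q(√78, √51):Q], so Q(γ) = Q(√78, √51).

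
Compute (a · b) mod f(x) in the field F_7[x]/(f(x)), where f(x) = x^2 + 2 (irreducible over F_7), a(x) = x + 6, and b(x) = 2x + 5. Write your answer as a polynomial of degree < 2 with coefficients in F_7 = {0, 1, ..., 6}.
a · b ≡ 3x + 5 (mod f(x))

Multiply in F_7[x]: a(x)·b(x) = (x + 6)·(2x + 5) = 2x^2 + 3x + 2. This has degree ≥ 2, so divide by f(x) over F_7: 2x^2 + 3x + 2 = (2)·(x^2 + 2) + (3x + 5). Hence a·b ≡ 3x + 5 (mod f). (F_7[x]/(f) is a field with 7^2 = 49 elements since f is irreducible of degree 2.)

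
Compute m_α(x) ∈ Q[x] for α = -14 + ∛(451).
m_α(x) = x^3 + 42x^2 + 588x + 2293

Set β = α + 14 = ∛(451), so β^3 = 451. Then (α + 14)^3 - 451 = 0, i.e. α is a root of g(x) = (x + 14)^3 - 451 = x^3 + 42x^2 + 588x + 2293. Since g(x) = h(x + 14) where h(x) = x^3 - 451, and h is irreducible over Q (because 451 is not a perfect cube, so h has no rational root, and a monic cubic with no rational root is irreducible), g is also irreducible (irreducibility is preserved under the substitution x → x + 14). Hence m_α(x) = x^3 + 42x^2 + 588x + 2293.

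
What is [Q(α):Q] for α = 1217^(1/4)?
[Q(α):Q] = 4

α is a root of x^4 - 1217. By Eisenstein's criterion at the prime p = 1217 (which divides the constant term 1217 but p^2 = 1481089 does not, since 1217 is squarefree), x^4 - 1217 is irreducible over Q. Hence [Q(α):Q] = 4.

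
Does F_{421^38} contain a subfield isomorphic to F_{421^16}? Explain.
No: F_{421^16} is not a subfield of F_{421^38}

F_{p^m} embeds in F_{p^n} iff m | n. Here 16 ∤ 38 (since 38 = 2·16 + 6 with remainder 6 ≠ 0), so F_{421^16} is not a subfield of F_{421^38}. Equivalently: if it were, the tower law would give 16 = [F_{421^16}:F_421] dividing [F_{421^38}:F_421] = 38, contradiction.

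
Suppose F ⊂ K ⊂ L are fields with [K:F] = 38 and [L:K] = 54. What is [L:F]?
[L:F] = 2052

The tower law says that for any tower of field extensions F ⊂ K ⊂ L with finite degrees, [L:F] = [L:K] · [K:F]. Here this gives [L:F] = 54 · 38 = 2052.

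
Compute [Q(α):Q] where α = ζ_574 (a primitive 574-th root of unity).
[Q(α):Q] = 240

The minimal polynomial of ζ_574 over Q is the 574-th cyclotomic polynomial Φ_574(x), which is irreducible over Q and has degree φ(574) = 240. Hence [Q(α):Q] = φ(574) = 240.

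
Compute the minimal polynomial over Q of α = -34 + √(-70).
m_α(x) = x^2 + 68x + 1226

From α + 34 = √(-70), squaring gives (α + 34)^2 = -70, i.e. α^2 + 68α + 1156 = -70, so α^2 + 68α + 1226 = 0. The discriminant of x^2 + 68x + 1226 is (68)^2 - 4·(1226) = 4624 - 4904 = -280, and 4·(-70) is not a perfect square in Q since -70 is squarefree and ≠ 1. Hence x^2 + 68x + 1226 is irreducible over Q and is the minimal polynomial of α.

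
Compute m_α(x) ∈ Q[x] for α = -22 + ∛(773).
m_α(x) = x^3 + 66x^2 + 1452x + 9875

Set β = α + 22 = ∛(773), so β^3 = 773. Then (α + 22)^3 - 773 = 0, i.e. α is a root of g(x) = (x + 22)^3 - 773 = x^3 + 66x^2 + 1452x + 9875. Since g(x) = h(x + 22) where h(x) = x^3 - 773, and h is irreducible over Q (because 773 is not a perfect cube, so h has no rational root, and a monic cubic with no rational root is irreducible), g is also irreducible (irreducibility is preserved under the substitution x → x + 22). Hence m_α(x) = x^3 + 66x^2 + 1452x + 9875.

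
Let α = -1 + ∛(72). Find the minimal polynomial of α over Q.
m_α(x) = x^3 + 3x^2 + 3x - 71

Set β = α + 1 = ∛(72), so β^3 = 72. Then (α + 1)^3 - 72 = 0, i.e. α is a root of g(x) = (x + 1)^3 - 72 = x^3 + 3x^2 + 3x - 71. Since g(x) = h(x + 1) where h(x) = x^3 - 72, and h is irreducible over Q (because 72 is not a perfect cube, so h has no rational root, and a monic cubic with no rational root is irreducible), g is also irreducible (irreducibility is preserved under the substitution x → x + 1). Hence m_α(x) = x^3 + 3x^2 + 3x - 71.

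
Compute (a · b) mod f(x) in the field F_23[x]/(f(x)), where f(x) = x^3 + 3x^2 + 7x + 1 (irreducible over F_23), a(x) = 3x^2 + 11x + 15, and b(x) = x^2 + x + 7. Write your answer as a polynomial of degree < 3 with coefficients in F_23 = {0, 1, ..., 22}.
a · b ≡ 11x^2 + 8x + 8 (mod f(x))

Multiply in F_23[x]: a(x)·b(x) = (3x^2 + 11x + 15)·(x^2 + x + 7) = 3x^4 + 14x^3 + x^2 + 13. This has degree ≥ 3, so divide by f(x) over F_23: 3x^4 + 14x^3 + x^2 + 13 = (3x + 5)·(x^3 + 3x^2 + 7x + 1) + (11x^2 + 8x + 8). Hence a·b ≡ 11x^2 + 8x + 8 (mod f). (F_23[x]/(f) is a field with 23^3 = 12167 elements since f is irreducible of degree 3.)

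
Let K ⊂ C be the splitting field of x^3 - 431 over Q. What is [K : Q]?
[K : Q] = 6

The roots of x^3 - 431 are ∛431, ω∛431, ω^2∛431 where ω = e^(2πi/3) is a primitive cube root of unity, so K = Q(∛431, ω). Now [Q(∛431):Q] = 3 (since 431 is not a perfect cube, x^3 - 431 is irreducible) and [Q(ω):Q] = 2. Both 2 and 3 divide [K:Q], and [K:Q] ≤ 3·2 = 6, so [K:Q] = 6. (Equivalently: Q(∛431) ⊂ R but ω ∉ R, so [K : Q(∛431)] = 2.)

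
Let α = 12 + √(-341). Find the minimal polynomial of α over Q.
m_α(x) = x^2 - 24x + 485

From α - 12 = √(-341), squaring gives (α - 12)^2 = -341, i.e. α^2 - 24α + 144 = -341, so α^2 - 24α + 485 = 0. The discriminant of x^2 - 24x + 485 is (-24)^2 - 4·(485) = 576 - 1940 = -1364, and 4·(-341) is not a perfect square in Q since -341 is squarefree and ≠ 1. Hence x^2 - 24x + 485 is irreducible over Q and is the minimal polynomial of α.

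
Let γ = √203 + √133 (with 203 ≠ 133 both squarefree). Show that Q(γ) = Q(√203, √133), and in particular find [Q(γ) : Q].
[Q(γ) : Q] = 4 (equivalently, Q(γ) = Q(√203, √133))

Obviously Q(γ) ⊆ Q(√203, √133), and [Q(√203, √133):Q] = 4 (since 203, 133 are distinct squarefree integers > 1 with 26999 not a perfect square). To show equality we compute the minimal polynomial of γ. From γ = √203 + √133: γ^2 = 203 + 2√(26999) + 133 = 336 + 2√(26999), so γ^2 - 336 = 2√(26999); squaring, (γ^2 - 336)^2 = 4·26999, i.e. γ^4 - 672γ^2 + 112896 - 107996 = 0, i.e. γ^4 - 672γ^2 + 4900 = 0. So γ is a root of x^4 - 672x^2 + 4900. This polynomial is irreducible over Q: it has no rational root (each ±√203 ± √133 is irrational), and any factorization into two quadratics over Q would force √(26999) ∈ Q (pairing opposite roots) or √203, √133 ∈ Q (other pairings), all impossible. Hence [Q(γ):Q] = 4 = [Q(√203, √133):Q], so Q(γ) = Q(√203, √133).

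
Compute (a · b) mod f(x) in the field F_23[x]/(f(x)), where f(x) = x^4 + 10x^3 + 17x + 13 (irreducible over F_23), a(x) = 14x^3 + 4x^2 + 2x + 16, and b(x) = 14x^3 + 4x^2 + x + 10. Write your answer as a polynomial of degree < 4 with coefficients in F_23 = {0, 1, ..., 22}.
a · b ≡ 11x^3 + 17x^2 + 2x + 22 (mod f(x))

Multiply in F_23[x]: a(x)·b(x) = (14x^3 + 4x^2 + 2x + 16)·(14x^3 + 4x^2 + x + 10) = 12x^6 + 20x^5 + 12x^4 + 8x^3 + 14x^2 + 13x + 22. This has degree ≥ 4, so divide by f(x) over F_23: 12x^6 + 20x^5 + 12x^4 + 8x^3 + 14x^2 + 13x + 22 = (12x^2 + 15x)·(x^4 + 10x^3 + 17x + 13) + (11x^3 + 17x^2 + 2x + 22). Hence a·b ≡ 11x^3 + 17x^2 + 2x + 22 (mod f). (F_23[x]/(f) is a field with 23^4 = 279841 elements since f is irreducible of degree 4.)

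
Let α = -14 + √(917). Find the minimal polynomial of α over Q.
m_α(x) = x^2 + 28x - 721

From α + 14 = √(917), squaring gives (α + 14)^2 = 917, i.e. α^2 + 28α + 196 = 917, so α^2 + 28α - 721 = 0. The discriminant of x^2 + 28x - 721 is (28)^2 - 4·(-721) = 784 + 2884 = 3668, and 4·(917) is not a perfect square in Q since 917 is squarefree and ≠ 1. Hence x^2 + 28x - 721 is irreducible over Q and is the minimal polynomial of α.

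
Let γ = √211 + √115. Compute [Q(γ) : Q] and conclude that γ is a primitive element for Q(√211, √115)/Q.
[Q(γ) : Q] = 4 (equivalently, Q(γ) = Q(√211, √115))

Obviously Q(γ) ⊆ Q(√211, √115), and [Q(√211, √115):Q] = 4 (since 211, 115 are distinct squarefree integers > 1 with 24265 not a perfect square). To show equality we compute the minimal polynomial of γ. From γ = √211 + √115: γ^2 = 211 + 2√(24265) + 115 = 326 + 2√(24265), so γ^2 - 326 = 2√(24265); squaring, (γ^2 - 326)^2 = 4·24265, i.e. γ^4 - 652γ^2 + 106276 - 97060 = 0, i.e. γ^4 - 652γ^2 + 9216 = 0. So γ is a root of x^4 - 652x^2 + 9216. This polynomial is irreducible over Q: it has no rational root (each ±√211 ± √115 is irrational), and any factorization into two quadratics over Q would force √(24265) ∈ Q (pairing opposite roots) or √211, √115 ∈ Q (other pairings), all impossible. Hence [Q(γ):Q] = 4 = [Q(√211, √115):Q], so Q(γ) = Q(√211, √115).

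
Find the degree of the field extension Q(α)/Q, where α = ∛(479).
[Q(α):Q] = 3

The minimal polynomial of α is x^3 - 479, irreducible over Q since 479 is not a perfect cube (so x^3 - 479 has no rational root). Hence [Q(α):Q] = deg(m_α) = 3.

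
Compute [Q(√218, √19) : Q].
[Q(√218, √19) : Q] = 4

[Q(√218):Q] = 2 (min poly x^2 - 218, irreducible since 218 is squarefree > 1). For the top step, suppose √19 ∈ Q(√218), say √19 = c + d√218 with c, d ∈ Q. Squaring: 19 = c^2 + 218d^2 + 2cd√218. Since √218 ∉ Q this forces 2cd = 0. If d = 0 then √19 = c ∈ Q, contradicting 19 squarefree > 1. If c = 0 then 19 = 218d^2, so 218·19 = (218d)^2 is a perfect square in Q — but 218·19 = 4142 is not a perfect square (since 218 and 19 are distinct squarefree integers). Contradiction. Hence √19 ∉ Q(√218), so x^2 - 19 stays irreducible over Q(√218) and [Q(√218, √19) : Q(√218)] = 2. By the tower law, [Q(√218, √19) : Q] = 2 · 2 = 4.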